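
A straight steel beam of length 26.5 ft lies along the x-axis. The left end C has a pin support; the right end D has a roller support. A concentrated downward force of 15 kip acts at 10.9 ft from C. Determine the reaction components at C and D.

Taking moments about C: D_y·26.5 − 15·10.9 = 0 → D_y = 163.5/26.5 = 6.16981 ≈ 6.170 kip.
ΣF_y = 0: C_y + 6.16981 − 15 = 0 → C_y = 8.830 kip.
ΣF_x = 0: no horizontal applied forces, so C_x = 0.

C_x = 0, C_y = 8.830 kip, D_y = 6.170 kip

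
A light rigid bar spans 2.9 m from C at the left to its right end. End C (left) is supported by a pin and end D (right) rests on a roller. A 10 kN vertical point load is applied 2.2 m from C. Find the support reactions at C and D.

Moments about C: D_y·2.9 − 10·2.2 = 0 → D_y = 22/2.9 = 7.58621 ≈ 7.586 kN.
ΣF_y = 0: C_y + 7.58621 − 10 = 0 → C_y = 2.414 kN.
ΣF_x = 0: no horizontal applied forces, so C_x = 0.

C_x = 0, C_y = 2.414 kN, D_y = 7.586 kN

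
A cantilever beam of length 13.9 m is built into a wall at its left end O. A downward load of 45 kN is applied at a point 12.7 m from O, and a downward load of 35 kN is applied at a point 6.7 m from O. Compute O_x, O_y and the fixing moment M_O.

O_x = 0, O_y = 80.00 kN, M_O = 806.0 kN·m

ΣF_x = 0: O_x = 0.
ΣF_y = 0: O_y − 45 − 35 = 0 → O_y = 80.00 kN.
ΣM about O: M_O − 45·12.7 − 35·6.7 = 0 → M_O = 806.0 kN·m.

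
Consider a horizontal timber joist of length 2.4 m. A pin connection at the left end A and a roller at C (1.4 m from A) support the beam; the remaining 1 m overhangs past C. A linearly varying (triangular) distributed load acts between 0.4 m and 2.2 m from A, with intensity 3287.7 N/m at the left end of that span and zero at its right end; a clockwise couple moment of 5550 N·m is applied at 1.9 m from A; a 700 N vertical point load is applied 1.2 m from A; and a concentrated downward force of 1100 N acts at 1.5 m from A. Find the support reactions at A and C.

Resultant of the triangular load: ½ × 3287.7 × 1.8 = 2958.93 N, acting at 1 m from A (one-third of the span from the peak).
Moments about A: C_y·1.4 − (½·3287.7·1.8)·1 − 5550 − 700·1.2 − 1100·1.5 = 0 → C_y = 10998.93/1.4 = 7856.38 ≈ 7856 N.
ΣF_y = 0: A_y + 7856.38 − ½·3287.7·1.8 − 700 − 1100 = 0 → A_y = -3097 N.
ΣF_x = 0: no horizontal applied forces, so A_x = 0.

A_x = 0, A_y = -3097 N, C_y = 7856 N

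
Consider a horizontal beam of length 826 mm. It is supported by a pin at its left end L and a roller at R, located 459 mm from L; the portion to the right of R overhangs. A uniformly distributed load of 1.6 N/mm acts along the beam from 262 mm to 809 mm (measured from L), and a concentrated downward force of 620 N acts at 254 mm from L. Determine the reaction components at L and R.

Resultant of the distributed load: 1.6 × 547 = 875.2 N at 535.5 mm from L.
Moments about L: R_y·459 − (1.6·547)·535.5 − 620·254 = 0 → R_y = 626149.6/459 = 1364.16 ≈ 1364 N.
ΣF_y = 0: L_y + 1364.16 − 1.6·547 − 620 = 0 → L_y = 131.0 N.
ΣF_x = 0: no horizontal applied forces, so L_x = 0.

L_x = 0, L_y = 131.0 N, R_y = 1364 N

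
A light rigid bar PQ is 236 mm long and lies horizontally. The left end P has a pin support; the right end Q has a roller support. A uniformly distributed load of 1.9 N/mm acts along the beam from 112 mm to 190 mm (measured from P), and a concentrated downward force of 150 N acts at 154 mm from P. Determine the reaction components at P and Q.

P_x = 0, P_y = 105.5 N, Q_y = 192.7 N

Resultant of the distributed load: 1.9 × 78 = 148.2 N at 151 mm from P.
Moments about P: Q_y·236 − (1.9·78)·151 − 150·154 = 0 → Q_y = 45478.2/236 = 192.704 ≈ 192.7 N.
ΣF_y = 0: P_y + 192.704 − 1.9·78 − 150 = 0 → P_y = 105.5 N.
ΣF_x = 0: no horizontal applied forces, so P_x = 0.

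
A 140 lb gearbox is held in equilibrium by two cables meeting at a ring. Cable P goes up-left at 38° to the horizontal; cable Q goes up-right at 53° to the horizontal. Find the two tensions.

ΣF_x = 0: −T_P·cos38° + T_Q·cos53° = 0 → T_Q = 1.30939·T_P.
ΣF_y = 0: T_P·sin38° + T_Q·sin53° = 140.
Substitute: T_P·(0.615661 + 1.30939·0.798636) = 140 → T_P = 84.2669 ≈ 84.27 lb.
Then T_Q = 1.30939 × 84.2669 = 110.3 lb.

T_P = 84.27 lb, T_Q = 110.3 lb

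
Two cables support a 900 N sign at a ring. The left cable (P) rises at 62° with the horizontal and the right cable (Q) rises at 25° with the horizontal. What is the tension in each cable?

T_P = 816.8 N, T_Q = 423.1 N

ΣF_x = 0: −T_P·cos62° + T_Q·cos25° = 0 → T_Q = 0.518005·T_P.
ΣF_y = 0: T_P·sin62° + T_Q·sin25° = 900.
Substitute: T_P·(0.882948 + 0.518005·0.422618) = 900 → T_P = 816.796 ≈ 816.8 N.
Then T_Q = 0.518005 × 816.796 = 423.1 N.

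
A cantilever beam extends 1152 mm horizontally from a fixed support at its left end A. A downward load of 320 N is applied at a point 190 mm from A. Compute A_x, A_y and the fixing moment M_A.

ΣF_x = 0: A_x = 0.
ΣF_y = 0: A_y − 320 = 0 → A_y = 320.0 N.
ΣM about A: M_A − 320·190 = 0 → M_A = 60800 N·mm.

A_x = 0, A_y = 320.0 N, M_A = 60800 N·mm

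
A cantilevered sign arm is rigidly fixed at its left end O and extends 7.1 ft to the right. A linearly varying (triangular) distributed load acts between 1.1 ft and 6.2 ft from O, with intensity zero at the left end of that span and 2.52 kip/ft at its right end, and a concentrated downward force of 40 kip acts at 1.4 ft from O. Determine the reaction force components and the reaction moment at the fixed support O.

Resultant of the triangular load: ½ × 2.52 × 5.1 = 6.426 kip, acting at 4.5 ft from O (one-third of the span from the peak).
ΣF_x = 0: O_x = 0.
ΣF_y = 0: O_y − ½·2.52·5.1 − 40 = 0 → O_y = 46.43 kip.
ΣM about O: M_O − (½·2.52·5.1)·4.5 − 40·1.4 = 0 → M_O = 84.92 kip·ft.

O_x = 0, O_y = 46.43 kip, M_O = 84.92 kip·ft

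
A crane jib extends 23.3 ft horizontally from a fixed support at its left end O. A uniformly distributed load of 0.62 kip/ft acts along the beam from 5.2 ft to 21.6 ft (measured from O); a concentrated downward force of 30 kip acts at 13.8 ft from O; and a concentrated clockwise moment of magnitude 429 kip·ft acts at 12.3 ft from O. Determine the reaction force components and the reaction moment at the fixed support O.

O_x = 0, O_y = 40.17 kip, M_O = 979.3 kip·ft

Resultant of the distributed load: 0.62 × 16.4 = 10.168 kip at 13.4 ft from O.
ΣF_x = 0: O_x = 0.
ΣF_y = 0: O_y − 0.62·16.4 − 30 = 0 → O_y = 40.17 kip.
ΣM about O: M_O − (0.62·16.4)·13.4 − 30·13.8 − 429 = 0 → M_O = 979.3 kip·ft.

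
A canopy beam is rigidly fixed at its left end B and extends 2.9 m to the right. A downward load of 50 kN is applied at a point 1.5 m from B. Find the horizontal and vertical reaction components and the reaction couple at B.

B_x = 0, B_y = 50.00 kN, M_B = 75.00 kN·m

ΣF_x = 0: B_x = 0.
ΣF_y = 0: B_y − 50 = 0 → B_y = 50.00 kN.
ΣM about B: M_B − 50·1.5 = 0 → M_B = 75.00 kN·m.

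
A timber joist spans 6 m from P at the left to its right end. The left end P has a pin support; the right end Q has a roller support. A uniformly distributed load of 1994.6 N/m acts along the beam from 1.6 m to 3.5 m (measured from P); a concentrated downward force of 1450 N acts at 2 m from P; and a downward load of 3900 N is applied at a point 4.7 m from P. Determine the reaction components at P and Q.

Resultant of the distributed load: 1994.6 × 1.9 = 3789.74 N at 2.55 m from P.
Moments about P: Q_y·6 − (1994.6·1.9)·2.55 − 1450·2 − 3900·4.7 = 0 → Q_y = 30893.837/6 = 5148.97 ≈ 5149 N.
ΣF_y = 0: P_y + 5148.97 − 1994.6·1.9 − 1450 − 3900 = 0 → P_y = 3991 N.
ΣF_x = 0: no horizontal applied forces, so P_x = 0.

P_x = 0, P_y = 3991 N, Q_y = 5149 N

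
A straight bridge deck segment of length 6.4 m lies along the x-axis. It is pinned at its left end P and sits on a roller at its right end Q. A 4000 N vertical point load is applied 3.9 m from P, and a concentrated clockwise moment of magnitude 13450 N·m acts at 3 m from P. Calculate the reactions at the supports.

P_x = 0, P_y = -539.1 N, Q_y = 4539 N

Moments about P: Q_y·6.4 − 4000·3.9 − 13450 = 0 → Q_y = 29050/6.4 = 4539.06 ≈ 4539 N.
ΣF_y = 0: P_y + 4539.06 − 4000 = 0 → P_y = -539.1 N.
ΣF_x = 0: no horizontal applied forces, so P_x = 0.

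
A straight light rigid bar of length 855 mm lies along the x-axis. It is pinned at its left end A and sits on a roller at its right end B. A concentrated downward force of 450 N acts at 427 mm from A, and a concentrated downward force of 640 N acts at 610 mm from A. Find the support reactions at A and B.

A_x = 0, A_y = 408.7 N, B_y = 681.3 N

Taking moments about A: B_y·855 − 450·427 − 640·610 = 0 → B_y = 582550/855 = 681.345 ≈ 681.3 N.
ΣF_y = 0: A_y + 681.345 − 450 − 640 = 0 → A_y = 408.7 N.
ΣF_x = 0: no horizontal applied forces, so A_x = 0.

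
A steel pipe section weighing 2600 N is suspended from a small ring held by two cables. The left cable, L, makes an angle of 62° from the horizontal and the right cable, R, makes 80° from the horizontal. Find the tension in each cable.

ΣF_x = 0: −T_L·cos62° + T_R·cos80° = 0 → T_R = 2.70358·T_L.
ΣF_y = 0: T_L·sin62° + T_R·sin80° = 2600.
Substitute: T_L·(0.882948 + 2.70358·0.984808) = 2600 → T_L = 733.333 ≈ 733.3 N.
Then T_R = 2.70358 × 733.333 = 1983 N.

T_L = 733.3 N, T_R = 1983 N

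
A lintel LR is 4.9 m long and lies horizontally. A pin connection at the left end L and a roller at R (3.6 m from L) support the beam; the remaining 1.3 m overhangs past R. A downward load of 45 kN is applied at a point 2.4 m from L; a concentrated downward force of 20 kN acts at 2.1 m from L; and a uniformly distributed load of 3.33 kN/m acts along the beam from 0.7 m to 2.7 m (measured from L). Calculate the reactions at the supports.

L_x = 0, L_y = 26.85 kN, R_y = 44.81 kN

Resultant of the distributed load: 3.33 × 2 = 6.66 kN at 1.7 m from L.
Moments about L: R_y·3.6 − 45·2.4 − 20·2.1 − (3.33·2)·1.7 = 0 → R_y = 161.322/3.6 = 44.8117 ≈ 44.81 kN.
ΣF_y = 0: L_y + 44.8117 − 45 − 20 − 3.33·2 = 0 → L_y = 26.85 kN.
ΣF_x = 0: no horizontal applied forces, so L_x = 0.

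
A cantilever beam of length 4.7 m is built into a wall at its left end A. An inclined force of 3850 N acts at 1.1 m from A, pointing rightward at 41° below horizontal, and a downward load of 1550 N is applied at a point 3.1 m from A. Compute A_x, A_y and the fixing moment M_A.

A_x = -2906 N, A_y = 4076 N, M_A = 7583 N·m

ΣF_x = 0: A_x + 3850·cos41° = 0 → A_x = -2906 N.
ΣF_y = 0: A_y − 3850·sin41° − 1550 = 0 → A_y = 4076 N.
ΣM about A: M_A − 3850·sin41°·1.1 − 1550·3.1 = 0 → M_A = 7583 N·m.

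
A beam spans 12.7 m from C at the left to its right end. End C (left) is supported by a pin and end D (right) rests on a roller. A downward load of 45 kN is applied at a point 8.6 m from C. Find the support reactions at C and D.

C_x = 0, C_y = 14.53 kN, D_y = 30.47 kN

ΣM about C: D_y·12.7 − 45·8.6 = 0 → D_y = 387/12.7 = 30.4724 ≈ 30.47 kN.
ΣF_y = 0: C_y + 30.4724 − 45 = 0 → C_y = 14.53 kN.
ΣF_x = 0: no horizontal applied forces, so C_x = 0.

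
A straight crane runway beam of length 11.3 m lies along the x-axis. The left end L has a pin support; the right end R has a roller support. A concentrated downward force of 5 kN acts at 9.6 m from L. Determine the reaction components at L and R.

Moments about L: R_y·11.3 − 5·9.6 = 0 → R_y = 48/11.3 = 4.24779 ≈ 4.248 kN.
ΣF_y = 0: L_y + 4.24779 − 5 = 0 → L_y = 0.7522 kN.
ΣF_x = 0: no horizontal applied forces, so L_x = 0.

L_x = 0, L_y = 0.7522 kN, R_y = 4.248 kN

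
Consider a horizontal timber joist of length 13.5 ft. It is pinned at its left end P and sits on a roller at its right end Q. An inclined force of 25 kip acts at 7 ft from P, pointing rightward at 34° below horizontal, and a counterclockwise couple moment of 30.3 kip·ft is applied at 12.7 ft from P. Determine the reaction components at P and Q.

P_x = -20.73 kip, P_y = 8.975 kip, Q_y = 5.004 kip

Taking moments about P: Q_y·13.5 − 25·sin34°·7 + 30.3 = 0 → Q_y = 67.5588/13.5 = 5.00436 ≈ 5.004 kip.
ΣF_y = 0: P_y + 5.00436 − 25·sin34° = 0 → P_y = 8.975 kip.
ΣF_x = 0: P_x + 25·cos34° = 0 → P_x = -20.73 kip.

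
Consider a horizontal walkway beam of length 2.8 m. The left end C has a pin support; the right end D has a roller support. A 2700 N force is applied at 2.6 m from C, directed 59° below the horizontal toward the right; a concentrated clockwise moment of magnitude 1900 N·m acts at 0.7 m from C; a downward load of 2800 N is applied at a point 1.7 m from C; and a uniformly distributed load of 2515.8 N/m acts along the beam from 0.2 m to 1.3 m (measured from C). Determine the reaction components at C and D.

Resultant of the distributed load: 2515.8 × 1.1 = 2767.38 N at 0.75 m from C.
ΣM about C: D_y·2.8 − 2700·sin59°·2.6 − 1900 − 2800·1.7 − (2515.8·1.1)·0.75 = 0 → D_y = 14752.8/2.8 = 5268.86 ≈ 5269 N.
ΣF_y = 0: C_y + 5268.86 − 2700·sin59° − 2800 − 2515.8·1.1 = 0 → C_y = 2613 N.
ΣF_x = 0: C_x + 2700·cos59° = 0 → C_x = -1391 N.

C_x = -1391 N, C_y = 2613 N, D_y = 5269 N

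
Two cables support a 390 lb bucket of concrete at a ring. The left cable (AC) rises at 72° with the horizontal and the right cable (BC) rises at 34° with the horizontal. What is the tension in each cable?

ΣF_x = 0: −T_AC·cos72° + T_BC·cos34° = 0 → T_BC = 0.372742·T_AC.
ΣF_y = 0: T_AC·sin72° + T_BC·sin34° = 390.
Substitute: T_AC·(0.951057 + 0.372742·0.559193) = 390 → T_AC = 336.354 ≈ 336.4 lb.
Then T_BC = 0.372742 × 336.354 = 125.4 lb.

T_AC = 336.4 lb, T_BC = 125.4 lb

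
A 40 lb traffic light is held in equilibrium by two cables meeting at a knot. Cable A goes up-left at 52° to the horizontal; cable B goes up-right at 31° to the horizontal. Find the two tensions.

ΣF_x = 0: −T_A·cos52° + T_B·cos31° = 0 → T_B = 0.718251·T_A.
ΣF_y = 0: T_A·sin52° + T_B·sin31° = 40.
Substitute: T_A·(0.788011 + 0.718251·0.515038) = 40 → T_A = 34.5442 ≈ 34.54 lb.
Then T_B = 0.718251 × 34.5442 = 24.81 lb.

T_A = 34.54 lb, T_B = 24.81 lb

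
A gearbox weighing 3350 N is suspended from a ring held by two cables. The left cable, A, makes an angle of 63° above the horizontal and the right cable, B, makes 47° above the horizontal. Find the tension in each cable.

ΣF_x = 0: −T_A·cos63° + T_B·cos47° = 0 → T_B = 0.665677·T_A.
ΣF_y = 0: T_A·sin63° + T_B·sin47° = 3350.
Substitute: T_A·(0.891007 + 0.665677·0.731354) = 3350 → T_A = 2431.32 ≈ 2431 N.
Then T_B = 0.665677 × 2431.32 = 1618 N.

T_A = 2431 N, T_B = 1618 N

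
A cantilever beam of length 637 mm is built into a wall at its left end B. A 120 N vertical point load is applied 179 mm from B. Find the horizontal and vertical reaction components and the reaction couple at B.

ΣF_x = 0: B_x = 0.
ΣF_y = 0: B_y − 120 = 0 → B_y = 120.0 N.
ΣM about B: M_B − 120·179 = 0 → M_B = 21480 N·mm.

B_x = 0, B_y = 120.0 N, M_B = 21480 N·mm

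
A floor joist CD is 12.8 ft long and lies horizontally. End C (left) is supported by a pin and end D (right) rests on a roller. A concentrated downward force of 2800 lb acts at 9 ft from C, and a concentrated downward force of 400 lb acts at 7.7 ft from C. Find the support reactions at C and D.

C_x = 0, C_y = 990.6 lb, D_y = 2209 lb

Moments about C: D_y·12.8 − 2800·9 − 400·7.7 = 0 → D_y = 28280/12.8 = 2209.38 ≈ 2209 lb.
ΣF_y = 0: C_y + 2209.38 − 2800 − 400 = 0 → C_y = 990.6 lb.
ΣF_x = 0: no horizontal applied forces, so C_x = 0.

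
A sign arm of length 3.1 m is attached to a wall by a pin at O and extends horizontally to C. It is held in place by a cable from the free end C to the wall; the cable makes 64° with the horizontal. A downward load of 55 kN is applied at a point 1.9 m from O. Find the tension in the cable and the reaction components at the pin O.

T = 37.51 kN, O_x = 16.44 kN, O_y = 21.29 kN

ΣM about O: T·sin64°·3.1 − 55·1.9 = 0 → T = 104.5/(3.1·0.898794) = 37.5055 ≈ 37.51 kN.
ΣF_x = 0: O_x − T·cos64° = 0 → O_x = 37.5055 × 0.438371 = 16.44 kN.
ΣF_y = 0: O_y + T·sin64° − 55 = 0 → O_y = 55 − 37.5055 × 0.898794 = 21.29 kN.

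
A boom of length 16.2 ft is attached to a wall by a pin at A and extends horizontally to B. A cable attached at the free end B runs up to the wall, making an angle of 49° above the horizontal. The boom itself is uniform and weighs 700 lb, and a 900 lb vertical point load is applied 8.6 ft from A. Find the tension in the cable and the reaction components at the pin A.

ΣM about A: T·sin49°·16.2 − 700·8.1 − 900·8.6 = 0 → T = 13410/(16.2·0.75471) = 1096.82 ≈ 1097 lb.
ΣF_x = 0: A_x − T·cos49° = 0 → A_x = 1096.82 × 0.656059 = 719.6 lb.
ΣF_y = 0: A_y + T·sin49° − 700 − 900 = 0 → A_y = 1600 − 1096.82 × 0.75471 = 772.2 lb.

T = 1097 lb, A_x = 719.6 lb, A_y = 772.2 lb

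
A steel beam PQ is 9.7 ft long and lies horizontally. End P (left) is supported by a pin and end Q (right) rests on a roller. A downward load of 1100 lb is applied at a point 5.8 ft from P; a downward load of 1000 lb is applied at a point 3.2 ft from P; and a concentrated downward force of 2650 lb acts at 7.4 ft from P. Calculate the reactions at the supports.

P_x = 0, P_y = 1741 lb, Q_y = 3009 lb

ΣM about P: Q_y·9.7 − 1100·5.8 − 1000·3.2 − 2650·7.4 = 0 → Q_y = 29190/9.7 = 3009.28 ≈ 3009 lb.
ΣF_y = 0: P_y + 3009.28 − 1100 − 1000 − 2650 = 0 → P_y = 1741 lb.
ΣF_x = 0: no horizontal applied forces, so P_x = 0.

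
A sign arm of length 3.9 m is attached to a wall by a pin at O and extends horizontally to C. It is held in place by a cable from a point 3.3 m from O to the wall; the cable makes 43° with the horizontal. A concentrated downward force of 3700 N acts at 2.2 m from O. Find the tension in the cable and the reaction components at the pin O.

T = 3617 N, O_x = 2645 N, O_y = 1233 N

ΣM about O: T·sin43°·3.3 − 3700·2.2 = 0 → T = 8140/(3.3·0.681998) = 3616.82 ≈ 3617 N.
ΣF_x = 0: O_x − T·cos43° = 0 → O_x = 3616.82 × 0.731354 = 2645 N.
ΣF_y = 0: O_y + T·sin43° − 3700 = 0 → O_y = 3700 − 3616.82 × 0.681998 = 1233 N.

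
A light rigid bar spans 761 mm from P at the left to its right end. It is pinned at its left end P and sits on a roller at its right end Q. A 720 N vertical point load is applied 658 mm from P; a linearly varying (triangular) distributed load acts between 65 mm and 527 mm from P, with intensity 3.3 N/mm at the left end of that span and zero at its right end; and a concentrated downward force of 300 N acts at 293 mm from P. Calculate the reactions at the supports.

Resultant of the triangular load: ½ × 3.3 × 462 = 762.3 N, acting at 219 mm from P (one-third of the span from the peak).
ΣM about P: Q_y·761 − 720·658 − (½·3.3·462)·219 − 300·293 = 0 → Q_y = 728603.7/761 = 957.429 ≈ 957.4 N.
ΣF_y = 0: P_y + 957.429 − 720 − ½·3.3·462 − 300 = 0 → P_y = 824.9 N.
ΣF_x = 0: no horizontal applied forces, so P_x = 0.

P_x = 0, P_y = 824.9 N, Q_y = 957.4 N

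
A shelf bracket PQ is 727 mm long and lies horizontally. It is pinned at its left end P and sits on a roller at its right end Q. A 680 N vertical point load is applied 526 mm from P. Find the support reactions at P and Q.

P_x = 0, P_y = 188.0 N, Q_y = 492.0 N

Moments about P: Q_y·727 − 680·526 = 0 → Q_y = 357680/727 = 491.994 ≈ 492.0 N.
ΣF_y = 0: P_y + 491.994 − 680 = 0 → P_y = 188.0 N.
ΣF_x = 0: no horizontal applied forces, so P_x = 0.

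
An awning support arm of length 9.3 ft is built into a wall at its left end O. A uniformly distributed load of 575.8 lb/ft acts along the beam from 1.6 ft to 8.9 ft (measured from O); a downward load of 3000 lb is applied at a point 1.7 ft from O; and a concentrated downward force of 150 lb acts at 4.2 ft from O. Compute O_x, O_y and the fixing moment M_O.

O_x = 0, O_y = 7353 lb, M_O = 27800 lb·ft

Resultant of the distributed load: 575.8 × 7.3 = 4203.34 lb at 5.25 ft from O.
ΣF_x = 0: O_x = 0.
ΣF_y = 0: O_y − 575.8·7.3 − 3000 − 150 = 0 → O_y = 7353 lb.
ΣM about O: M_O − (575.8·7.3)·5.25 − 3000·1.7 − 150·4.2 = 0 → M_O = 27800 lb·ft.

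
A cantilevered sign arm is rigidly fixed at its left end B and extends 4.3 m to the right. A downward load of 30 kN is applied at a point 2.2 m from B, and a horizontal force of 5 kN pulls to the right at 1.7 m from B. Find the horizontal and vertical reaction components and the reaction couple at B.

ΣF_x = 0: B_x + 5 = 0 → B_x = -5.000 kN.
ΣF_y = 0: B_y − 30 = 0 → B_y = 30.00 kN.
ΣM about B: M_B − 30·2.2 = 0 → M_B = 66.00 kN·m.

B_x = -5.000 kN, B_y = 30.00 kN, M_B = 66.00 kN·m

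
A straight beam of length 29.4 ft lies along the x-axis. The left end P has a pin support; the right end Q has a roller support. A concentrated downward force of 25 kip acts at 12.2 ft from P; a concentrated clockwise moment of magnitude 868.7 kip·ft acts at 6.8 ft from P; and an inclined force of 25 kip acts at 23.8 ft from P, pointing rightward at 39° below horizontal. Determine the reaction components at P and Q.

P_x = -19.43 kip, P_y = -11.93 kip, Q_y = 52.66 kip

Moments about P: Q_y·29.4 − 25·12.2 − 868.7 − 25·sin39°·23.8 = 0 → Q_y = 1548.15/29.4 = 52.6582 ≈ 52.66 kip.
ΣF_y = 0: P_y + 52.6582 − 25 − 25·sin39° = 0 → P_y = -11.93 kip.
ΣF_x = 0: P_x + 25·cos39° = 0 → P_x = -19.43 kip.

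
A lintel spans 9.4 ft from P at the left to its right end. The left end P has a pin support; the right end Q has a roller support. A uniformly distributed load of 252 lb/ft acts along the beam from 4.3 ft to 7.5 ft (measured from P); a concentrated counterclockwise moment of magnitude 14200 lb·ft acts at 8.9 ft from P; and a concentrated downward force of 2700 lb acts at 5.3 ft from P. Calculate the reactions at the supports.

P_x = 0, P_y = 2989 lb, Q_y = 517.8 lb

Resultant of the distributed load: 252 × 3.2 = 806.4 lb at 5.9 ft from P.
ΣM about P: Q_y·9.4 − (252·3.2)·5.9 + 14200 − 2700·5.3 = 0 → Q_y = 4867.76/9.4 = 517.847 ≈ 517.8 lb.
ΣF_y = 0: P_y + 517.847 − 252·3.2 − 2700 = 0 → P_y = 2989 lb.
ΣF_x = 0: no horizontal applied forces, so P_x = 0.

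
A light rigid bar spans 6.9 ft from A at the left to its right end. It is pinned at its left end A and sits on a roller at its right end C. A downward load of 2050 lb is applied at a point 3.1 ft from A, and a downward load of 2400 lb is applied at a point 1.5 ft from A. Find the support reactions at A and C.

A_x = 0, A_y = 3007 lb, C_y = 1443 lb

Taking moments about A: C_y·6.9 − 2050·3.1 − 2400·1.5 = 0 → C_y = 9955/6.9 = 1442.75 ≈ 1443 lb.
ΣF_y = 0: A_y + 1442.75 − 2050 − 2400 = 0 → A_y = 3007 lb.
ΣF_x = 0: no horizontal applied forces, so A_x = 0.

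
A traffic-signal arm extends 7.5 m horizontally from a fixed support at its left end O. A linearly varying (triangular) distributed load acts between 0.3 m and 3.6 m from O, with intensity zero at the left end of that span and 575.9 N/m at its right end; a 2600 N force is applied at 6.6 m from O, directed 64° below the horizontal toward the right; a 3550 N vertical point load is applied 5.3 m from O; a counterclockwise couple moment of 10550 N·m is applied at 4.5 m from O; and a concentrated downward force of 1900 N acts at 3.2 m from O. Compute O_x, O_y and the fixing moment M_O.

O_x = -1140 N, O_y = 8737 N, M_O = 32140 N·m

Resultant of the triangular load: ½ × 575.9 × 3.3 = 950.235 N, acting at 2.5 m from O (one-third of the span from the peak).
ΣF_x = 0: O_x + 2600·cos64° = 0 → O_x = -1140 N.
ΣF_y = 0: O_y − ½·575.9·3.3 − 2600·sin64° − 3550 − 1900 = 0 → O_y = 8737 N.
ΣM about O: M_O − (½·575.9·3.3)·2.5 − 2600·sin64°·6.6 − 3550·5.3 + 10550 − 1900·3.2 = 0 → M_O = 32140 N·m.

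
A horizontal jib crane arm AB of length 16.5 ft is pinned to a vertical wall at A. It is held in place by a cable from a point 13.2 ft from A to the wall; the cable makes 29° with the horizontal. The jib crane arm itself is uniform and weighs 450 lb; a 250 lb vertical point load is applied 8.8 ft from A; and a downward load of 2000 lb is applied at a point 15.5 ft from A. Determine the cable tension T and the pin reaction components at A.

T = 5768 lb, A_x = 5045 lb, A_y = -96.40 lb

ΣM about A: T·sin29°·13.2 − 450·8.25 − 250·8.8 − 2000·15.5 = 0 → T = 36912.5/(13.2·0.48481) = 5768.04 ≈ 5768 lb.
ΣF_x = 0: A_x − T·cos29° = 0 → A_x = 5768.04 × 0.87462 = 5045 lb.
ΣF_y = 0: A_y + T·sin29° − 450 − 250 − 2000 = 0 → A_y = 2700 − 5768.04 × 0.48481 = -96.40 lb.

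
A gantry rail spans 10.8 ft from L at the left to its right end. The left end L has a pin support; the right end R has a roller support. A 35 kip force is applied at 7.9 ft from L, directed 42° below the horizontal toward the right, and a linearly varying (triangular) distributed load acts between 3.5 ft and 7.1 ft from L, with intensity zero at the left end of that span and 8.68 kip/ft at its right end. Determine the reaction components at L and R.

L_x = -26.01 kip, L_y = 13.38 kip, R_y = 25.67 kip

Resultant of the triangular load: ½ × 8.68 × 3.6 = 15.624 kip, acting at 5.9 ft from L (one-third of the span from the peak).
Moments about L: R_y·10.8 − 35·sin42°·7.9 − (½·8.68·3.6)·5.9 = 0 → R_y = 277.196/10.8 = 25.6663 ≈ 25.67 kip.
ΣF_y = 0: L_y + 25.6663 − 35·sin42° − ½·8.68·3.6 = 0 → L_y = 13.38 kip.
ΣF_x = 0: L_x + 35·cos42° = 0 → L_x = -26.01 kip.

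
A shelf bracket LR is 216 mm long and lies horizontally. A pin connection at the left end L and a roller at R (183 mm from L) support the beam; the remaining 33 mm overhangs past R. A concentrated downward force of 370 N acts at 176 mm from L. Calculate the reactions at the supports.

L_x = 0, L_y = 14.15 N, R_y = 355.8 N

Moments about L: R_y·183 − 370·176 = 0 → R_y = 65120/183 = 355.847 ≈ 355.8 N.
ΣF_y = 0: L_y + 355.847 − 370 = 0 → L_y = 14.15 N.
ΣF_x = 0: no horizontal applied forces, so L_x = 0.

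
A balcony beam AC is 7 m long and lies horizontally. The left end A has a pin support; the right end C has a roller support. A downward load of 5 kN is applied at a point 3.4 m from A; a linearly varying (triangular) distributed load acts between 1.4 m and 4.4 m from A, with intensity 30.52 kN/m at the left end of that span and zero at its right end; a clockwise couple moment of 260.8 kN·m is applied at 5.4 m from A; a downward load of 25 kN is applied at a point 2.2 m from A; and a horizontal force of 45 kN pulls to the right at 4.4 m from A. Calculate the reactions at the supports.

A_x = -45.00 kN, A_y = 12.54 kN, C_y = 63.24 kN

Resultant of the triangular load: ½ × 30.52 × 3 = 45.78 kN, acting at 2.4 m from A (one-third of the span from the peak).
Taking moments about A: C_y·7 − 5·3.4 − (½·30.52·3)·2.4 − 260.8 − 25·2.2 = 0 → C_y = 442.672/7 = 63.2389 ≈ 63.24 kN.
ΣF_y = 0: A_y + 63.2389 − 5 − ½·30.52·3 − 25 = 0 → A_y = 12.54 kN.
ΣF_x = 0: A_x + 45 = 0 → A_x = -45.00 kN.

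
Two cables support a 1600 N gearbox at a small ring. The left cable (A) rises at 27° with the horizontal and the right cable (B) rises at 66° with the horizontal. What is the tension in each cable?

T_A = 651.7 N, T_B = 1428 N

ΣF_x = 0: −T_A·cos27° + T_B·cos66° = 0 → T_B = 2.19062·T_A.
ΣF_y = 0: T_A·sin27° + T_B·sin66° = 1600.
Substitute: T_A·(0.45399 + 2.19062·0.913545) = 1600 → T_A = 651.673 ≈ 651.7 N.
Then T_B = 2.19062 × 651.673 = 1428 N.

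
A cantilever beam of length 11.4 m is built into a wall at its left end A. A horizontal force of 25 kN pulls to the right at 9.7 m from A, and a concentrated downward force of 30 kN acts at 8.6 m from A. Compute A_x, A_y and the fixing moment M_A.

ΣF_x = 0: A_x + 25 = 0 → A_x = -25.00 kN.
ΣF_y = 0: A_y − 30 = 0 → A_y = 30.00 kN.
ΣM about A: M_A − 30·8.6 = 0 → M_A = 258.0 kN·m.

A_x = -25.00 kN, A_y = 30.00 kN, M_A = 258.0 kN·m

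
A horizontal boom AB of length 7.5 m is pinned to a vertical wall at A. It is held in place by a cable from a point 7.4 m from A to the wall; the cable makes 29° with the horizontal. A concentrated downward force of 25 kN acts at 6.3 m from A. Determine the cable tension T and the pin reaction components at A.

T = 43.90 kN, A_x = 38.40 kN, A_y = 3.716 kN

ΣM about A: T·sin29°·7.4 − 25·6.3 = 0 → T = 157.5/(7.4·0.48481) = 43.9013 ≈ 43.90 kN.
ΣF_x = 0: A_x − T·cos29° = 0 → A_x = 43.9013 × 0.87462 = 38.40 kN.
ΣF_y = 0: A_y + T·sin29° − 25 = 0 → A_y = 25 − 43.9013 × 0.48481 = 3.716 kN.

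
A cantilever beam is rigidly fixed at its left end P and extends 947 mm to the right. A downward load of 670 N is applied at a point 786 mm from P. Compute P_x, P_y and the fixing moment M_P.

P_x = 0, P_y = 670.0 N, M_P = 526600 N·mm

ΣF_x = 0: P_x = 0.
ΣF_y = 0: P_y − 670 = 0 → P_y = 670.0 N.
ΣM about P: M_P − 670·786 = 0 → M_P = 526600 N·mm.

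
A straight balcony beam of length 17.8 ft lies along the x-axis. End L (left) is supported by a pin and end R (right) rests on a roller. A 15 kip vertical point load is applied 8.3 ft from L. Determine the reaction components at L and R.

Moments about L: R_y·17.8 − 15·8.3 = 0 → R_y = 124.5/17.8 = 6.99438 ≈ 6.994 kip.
ΣF_y = 0: L_y + 6.99438 − 15 = 0 → L_y = 8.006 kip.
ΣF_x = 0: no horizontal applied forces, so L_x = 0.

L_x = 0, L_y = 8.006 kip, R_y = 6.994 kip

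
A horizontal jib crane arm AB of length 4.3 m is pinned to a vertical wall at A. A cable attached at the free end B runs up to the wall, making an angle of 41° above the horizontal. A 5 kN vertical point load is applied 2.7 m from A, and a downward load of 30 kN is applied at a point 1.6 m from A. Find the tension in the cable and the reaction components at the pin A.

ΣM about A: T·sin41°·4.3 − 5·2.7 − 30·1.6 = 0 → T = 61.5/(4.3·0.656059) = 21.8004 ≈ 21.80 kN.
ΣF_x = 0: A_x − T·cos41° = 0 → A_x = 21.8004 × 0.75471 = 16.45 kN.
ΣF_y = 0: A_y + T·sin41° − 5 − 30 = 0 → A_y = 35 − 21.8004 × 0.656059 = 20.70 kN.

T = 21.80 kN, A_x = 16.45 kN, A_y = 20.70 kN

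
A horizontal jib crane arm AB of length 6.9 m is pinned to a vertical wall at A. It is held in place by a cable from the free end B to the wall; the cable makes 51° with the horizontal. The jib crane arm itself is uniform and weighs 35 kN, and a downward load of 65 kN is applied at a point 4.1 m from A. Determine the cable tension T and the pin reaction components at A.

T = 72.22 kN, A_x = 45.45 kN, A_y = 43.88 kN

ΣM about A: T·sin51°·6.9 − 35·3.45 − 65·4.1 = 0 → T = 387.25/(6.9·0.777146) = 72.217 ≈ 72.22 kN.
ΣF_x = 0: A_x − T·cos51° = 0 → A_x = 72.217 × 0.62932 = 45.45 kN.
ΣF_y = 0: A_y + T·sin51° − 35 − 65 = 0 → A_y = 100 − 72.217 × 0.777146 = 43.88 kN.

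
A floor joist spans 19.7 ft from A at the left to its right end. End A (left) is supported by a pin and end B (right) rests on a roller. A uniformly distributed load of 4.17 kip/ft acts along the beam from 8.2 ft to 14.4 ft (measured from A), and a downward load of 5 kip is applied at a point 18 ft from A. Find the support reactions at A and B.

A_x = 0, A_y = 11.46 kip, B_y = 19.40 kip

Resultant of the distributed load: 4.17 × 6.2 = 25.854 kip at 11.3 ft from A.
ΣM about A: B_y·19.7 − (4.17·6.2)·11.3 − 5·18 = 0 → B_y = 382.1502/19.7 = 19.3985 ≈ 19.40 kip.
ΣF_y = 0: A_y + 19.3985 − 4.17·6.2 − 5 = 0 → A_y = 11.46 kip.
ΣF_x = 0: no horizontal applied forces, so A_x = 0.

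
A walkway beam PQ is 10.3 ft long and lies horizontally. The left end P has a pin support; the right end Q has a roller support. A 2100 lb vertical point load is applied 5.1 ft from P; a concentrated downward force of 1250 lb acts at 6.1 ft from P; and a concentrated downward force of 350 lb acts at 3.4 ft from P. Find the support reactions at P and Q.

P_x = 0, P_y = 1804 lb, Q_y = 1896 lb

ΣM about P: Q_y·10.3 − 2100·5.1 − 1250·6.1 − 350·3.4 = 0 → Q_y = 19525/10.3 = 1895.63 ≈ 1896 lb.
ΣF_y = 0: P_y + 1895.63 − 2100 − 1250 − 350 = 0 → P_y = 1804 lb.
ΣF_x = 0: no horizontal applied forces, so P_x = 0.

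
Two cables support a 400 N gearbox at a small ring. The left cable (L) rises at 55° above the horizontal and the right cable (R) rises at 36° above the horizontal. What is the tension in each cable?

ΣF_x = 0: −T_L·cos55° + T_R·cos36° = 0 → T_R = 0.708979·T_L.
ΣF_y = 0: T_L·sin55° + T_R·sin36° = 400.
Substitute: T_L·(0.819152 + 0.708979·0.587785) = 400 → T_L = 323.656 ≈ 323.7 N.
Then T_R = 0.708979 × 323.656 = 229.5 N.

T_L = 323.7 N, T_R = 229.5 N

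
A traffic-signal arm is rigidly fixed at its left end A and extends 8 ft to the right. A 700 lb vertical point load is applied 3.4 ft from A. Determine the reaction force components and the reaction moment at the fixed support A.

A_x = 0, A_y = 700.0 lb, M_A = 2380 lb·ft

ΣF_x = 0: A_x = 0.
ΣF_y = 0: A_y − 700 = 0 → A_y = 700.0 lb.
ΣM about A: M_A − 700·3.4 = 0 → M_A = 2380 lb·ft.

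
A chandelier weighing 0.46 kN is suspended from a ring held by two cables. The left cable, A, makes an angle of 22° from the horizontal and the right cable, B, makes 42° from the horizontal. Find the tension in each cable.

T_A = 0.3803 kN, T_B = 0.4745 kN

ΣF_x = 0: −T_A·cos22° + T_B·cos42° = 0 → T_B = 1.24765·T_A.
ΣF_y = 0: T_A·sin22° + T_B·sin42° = 0.46.
Substitute: T_A·(0.374607 + 1.24765·0.669131) = 0.46 → T_A = 0.380339 ≈ 0.3803 kN.
Then T_B = 1.24765 × 0.380339 = 0.4745 kN.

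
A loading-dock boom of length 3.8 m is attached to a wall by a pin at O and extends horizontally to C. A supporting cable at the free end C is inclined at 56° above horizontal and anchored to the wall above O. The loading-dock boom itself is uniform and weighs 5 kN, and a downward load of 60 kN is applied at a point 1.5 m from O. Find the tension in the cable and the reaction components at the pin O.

T = 31.58 kN, O_x = 17.66 kN, O_y = 38.82 kN

ΣM about O: T·sin56°·3.8 − 5·1.9 − 60·1.5 = 0 → T = 99.5/(3.8·0.829038) = 31.5838 ≈ 31.58 kN.
ΣF_x = 0: O_x − T·cos56° = 0 → O_x = 31.5838 × 0.559193 = 17.66 kN.
ΣF_y = 0: O_y + T·sin56° − 5 − 60 = 0 → O_y = 65 − 31.5838 × 0.829038 = 38.82 kN.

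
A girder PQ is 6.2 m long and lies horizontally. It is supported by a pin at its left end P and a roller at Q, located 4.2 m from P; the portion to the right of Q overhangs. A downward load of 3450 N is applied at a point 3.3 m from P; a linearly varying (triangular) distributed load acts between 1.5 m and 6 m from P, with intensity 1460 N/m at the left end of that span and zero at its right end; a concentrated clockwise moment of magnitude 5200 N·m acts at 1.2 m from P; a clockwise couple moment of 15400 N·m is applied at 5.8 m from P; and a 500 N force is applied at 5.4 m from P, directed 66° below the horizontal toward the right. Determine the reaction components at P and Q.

Resultant of the triangular load: ½ × 1460 × 4.5 = 3285 N, acting at 3 m from P (one-third of the span from the peak).
ΣM about P: Q_y·4.2 − 3450·3.3 − (½·1460·4.5)·3 − 5200 − 15400 − 500·sin66°·5.4 = 0 → Q_y = 44306.6/4.2 = 10549.2 ≈ 10550 N.
ΣF_y = 0: P_y + 10549.2 − 3450 − ½·1460·4.5 − 500·sin66° = 0 → P_y = -3357 N.
ΣF_x = 0: P_x + 500·cos66° = 0 → P_x = -203.4 N.

P_x = -203.4 N, P_y = -3357 N, Q_y = 10550 N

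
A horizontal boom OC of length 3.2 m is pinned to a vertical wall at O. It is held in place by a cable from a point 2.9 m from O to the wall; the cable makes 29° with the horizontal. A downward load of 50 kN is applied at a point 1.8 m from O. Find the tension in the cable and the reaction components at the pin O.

ΣM about O: T·sin29°·2.9 − 50·1.8 = 0 → T = 90/(2.9·0.48481) = 64.0137 ≈ 64.01 kN.
ΣF_x = 0: O_x − T·cos29° = 0 → O_x = 64.0137 × 0.87462 = 55.99 kN.
ΣF_y = 0: O_y + T·sin29° − 50 = 0 → O_y = 50 − 64.0137 × 0.48481 = 18.97 kN.

T = 64.01 kN, O_x = 55.99 kN, O_y = 18.97 kN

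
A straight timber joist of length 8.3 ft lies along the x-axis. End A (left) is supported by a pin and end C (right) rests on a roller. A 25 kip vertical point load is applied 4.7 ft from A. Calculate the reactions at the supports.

A_x = 0, A_y = 10.84 kip, C_y = 14.16 kip

ΣM about A: C_y·8.3 − 25·4.7 = 0 → C_y = 117.5/8.3 = 14.1566 ≈ 14.16 kip.
ΣF_y = 0: A_y + 14.1566 − 25 = 0 → A_y = 10.84 kip.
ΣF_x = 0: no horizontal applied forces, so A_x = 0.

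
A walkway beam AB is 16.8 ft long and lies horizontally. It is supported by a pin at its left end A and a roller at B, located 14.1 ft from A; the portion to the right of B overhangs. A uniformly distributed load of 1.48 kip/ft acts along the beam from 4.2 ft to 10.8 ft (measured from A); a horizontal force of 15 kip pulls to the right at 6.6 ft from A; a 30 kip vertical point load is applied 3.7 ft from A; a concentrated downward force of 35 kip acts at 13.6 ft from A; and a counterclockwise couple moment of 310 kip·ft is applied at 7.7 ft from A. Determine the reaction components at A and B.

A_x = -15.00 kip, A_y = 49.93 kip, B_y = 24.84 kip

Resultant of the distributed load: 1.48 × 6.6 = 9.768 kip at 7.5 ft from A.
ΣM about A: B_y·14.1 − (1.48·6.6)·7.5 − 30·3.7 − 35·13.6 + 310 = 0 → B_y = 350.26/14.1 = 24.8411 ≈ 24.84 kip.
ΣF_y = 0: A_y + 24.8411 − 1.48·6.6 − 30 − 35 = 0 → A_y = 49.93 kip.
ΣF_x = 0: A_x + 15 = 0 → A_x = -15.00 kip.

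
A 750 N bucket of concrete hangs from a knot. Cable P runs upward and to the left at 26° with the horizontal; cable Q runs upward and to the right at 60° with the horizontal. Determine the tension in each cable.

T_P = 375.9 N, T_Q = 675.7 N

ΣF_x = 0: −T_P·cos26° + T_Q·cos60° = 0 → T_Q = 1.79759·T_P.
ΣF_y = 0: T_P·sin26° + T_Q·sin60° = 750.
Substitute: T_P·(0.438371 + 1.79759·0.866025) = 750 → T_P = 375.916 ≈ 375.9 N.
Then T_Q = 1.79759 × 375.916 = 675.7 N.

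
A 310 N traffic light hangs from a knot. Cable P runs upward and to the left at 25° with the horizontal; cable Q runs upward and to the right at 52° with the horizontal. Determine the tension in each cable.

T_P = 195.9 N, T_Q = 288.3 N

ΣF_x = 0: −T_P·cos25° + T_Q·cos52° = 0 → T_Q = 1.47209·T_P.
ΣF_y = 0: T_P·sin25° + T_Q·sin52° = 310.
Substitute: T_P·(0.422618 + 1.47209·0.788011) = 310 → T_P = 195.875 ≈ 195.9 N.
Then T_Q = 1.47209 × 195.875 = 288.3 N.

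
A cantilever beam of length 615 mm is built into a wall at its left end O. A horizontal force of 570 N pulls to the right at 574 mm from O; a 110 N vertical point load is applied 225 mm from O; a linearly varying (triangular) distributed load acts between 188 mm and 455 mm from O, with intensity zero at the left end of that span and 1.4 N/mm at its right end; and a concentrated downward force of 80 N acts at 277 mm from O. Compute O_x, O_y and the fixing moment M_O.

O_x = -570.0 N, O_y = 376.9 N, M_O = 115300 N·mm

Resultant of the triangular load: ½ × 1.4 × 267 = 186.9 N, acting at 366 mm from O (one-third of the span from the peak).
ΣF_x = 0: O_x + 570 = 0 → O_x = -570.0 N.
ΣF_y = 0: O_y − 110 − ½·1.4·267 − 80 = 0 → O_y = 376.9 N.
ΣM about O: M_O − 110·225 − (½·1.4·267)·366 − 80·277 = 0 → M_O = 115300 N·mm.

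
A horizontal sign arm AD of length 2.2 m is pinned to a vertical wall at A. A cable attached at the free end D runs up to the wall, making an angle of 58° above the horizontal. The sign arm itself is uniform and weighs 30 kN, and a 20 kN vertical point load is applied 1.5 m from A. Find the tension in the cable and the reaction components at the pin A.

ΣM about A: T·sin58°·2.2 − 30·1.1 − 20·1.5 = 0 → T = 63/(2.2·0.848048) = 33.7674 ≈ 33.77 kN.
ΣF_x = 0: A_x − T·cos58° = 0 → A_x = 33.7674 × 0.529919 = 17.89 kN.
ΣF_y = 0: A_y + T·sin58° − 30 − 20 = 0 → A_y = 50 − 33.7674 × 0.848048 = 21.36 kN.

T = 33.77 kN, A_x = 17.89 kN, A_y = 21.36 kN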